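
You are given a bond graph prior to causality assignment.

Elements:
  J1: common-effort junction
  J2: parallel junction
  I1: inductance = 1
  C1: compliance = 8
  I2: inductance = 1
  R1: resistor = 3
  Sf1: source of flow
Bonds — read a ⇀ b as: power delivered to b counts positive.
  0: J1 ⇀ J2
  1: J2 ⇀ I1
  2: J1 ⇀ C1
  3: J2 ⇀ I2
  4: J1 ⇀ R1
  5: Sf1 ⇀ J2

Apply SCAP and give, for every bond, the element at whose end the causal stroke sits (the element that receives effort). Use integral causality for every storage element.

bond 5 stroke→Sf1  (Sf1: flow source, stroke at near end)
bond 1 stroke→I1  (I1 integral (f out))
bond 2 stroke→J1  (prefer integral on C1)
bond 0 stroke→J2  (J1 effort already set via bond 2)
bond 4 stroke→R1  (J1: bond 2 brought effort, rest push out)
bond 3 stroke→I2  (J2: bond 0 brought effort, rest push out)

#0 stroke→J2
#1 stroke→I1
#2 stroke→J1
#3 stroke→I2
#4 stroke→R1
#5 stroke→Sf1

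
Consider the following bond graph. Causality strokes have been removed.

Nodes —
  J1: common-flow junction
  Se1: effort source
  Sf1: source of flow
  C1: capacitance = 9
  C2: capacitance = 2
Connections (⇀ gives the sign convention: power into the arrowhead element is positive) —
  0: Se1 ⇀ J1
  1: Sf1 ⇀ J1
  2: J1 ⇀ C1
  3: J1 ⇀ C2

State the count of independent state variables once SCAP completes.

bond 0 →J1  (source Se1 imposes e)
bond 1 →Sf1  (Sf1 (Sf) sets flow on bond)
bond 2 →J1  (common-f at J1 fixed by 1)
bond 3 →J1  (J1: bond 1 brought flow, rest push out)

2  (C1, C2 all integral)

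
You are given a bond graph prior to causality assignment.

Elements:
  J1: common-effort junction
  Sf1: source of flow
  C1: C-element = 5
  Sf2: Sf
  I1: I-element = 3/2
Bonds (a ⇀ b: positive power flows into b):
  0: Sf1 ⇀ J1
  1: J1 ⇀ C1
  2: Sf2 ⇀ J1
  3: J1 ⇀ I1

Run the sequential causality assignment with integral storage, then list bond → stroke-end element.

bond 0 →Sf1
bond 1 →J1
bond 2 →Sf2
bond 3 →I1

#0 |Sf1  (Sf1 (Sf) sets flow on bond)
#2 |Sf2  (source Sf2 imposes f)
#1 |J1  (prefer integral on C1)
#3 |I1  (J1 effort already set via bond 1)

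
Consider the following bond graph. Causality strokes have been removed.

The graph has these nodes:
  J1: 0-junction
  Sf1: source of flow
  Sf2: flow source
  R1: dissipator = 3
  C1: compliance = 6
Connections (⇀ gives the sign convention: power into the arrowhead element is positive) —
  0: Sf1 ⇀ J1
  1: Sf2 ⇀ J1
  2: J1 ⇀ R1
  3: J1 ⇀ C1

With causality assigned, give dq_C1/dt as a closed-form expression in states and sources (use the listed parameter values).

dq_C1/dt = F_Sf1 + F_Sf2 - q_C1/18

#0 |Sf1  (Sf1 fixes flow; stroke at Sf1)
#1 |Sf2  (Sf2 (Sf) sets flow on bond)
#3 |J1  (C1: C, integral causality)
#2 |R1  (common-e at J1 fixed by 3)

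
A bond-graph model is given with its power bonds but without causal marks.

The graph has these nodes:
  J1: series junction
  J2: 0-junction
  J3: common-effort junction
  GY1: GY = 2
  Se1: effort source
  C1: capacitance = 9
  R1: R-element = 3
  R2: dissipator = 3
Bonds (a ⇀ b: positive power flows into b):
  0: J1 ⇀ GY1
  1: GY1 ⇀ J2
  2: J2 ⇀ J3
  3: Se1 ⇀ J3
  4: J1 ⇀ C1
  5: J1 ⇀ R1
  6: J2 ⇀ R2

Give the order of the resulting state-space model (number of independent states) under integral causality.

1  (C1 all integral)

bond 3 stroke→J3  (source Se1 imposes e)
bond 2 stroke→J2  (0-jn J3 has e-setter on 3)
bond 1 stroke→GY1  (J2 effort already set via bond 2)
bond 6 stroke→R2  (common-e at J2 fixed by 2)
bond 0 stroke→GY1  (GY GY1: same side as bond 1)
bond 4 stroke→J1  (1-jn J1 has f-setter on 0)
bond 5 stroke→J1  (J1: bond 0 brought flow, rest push out)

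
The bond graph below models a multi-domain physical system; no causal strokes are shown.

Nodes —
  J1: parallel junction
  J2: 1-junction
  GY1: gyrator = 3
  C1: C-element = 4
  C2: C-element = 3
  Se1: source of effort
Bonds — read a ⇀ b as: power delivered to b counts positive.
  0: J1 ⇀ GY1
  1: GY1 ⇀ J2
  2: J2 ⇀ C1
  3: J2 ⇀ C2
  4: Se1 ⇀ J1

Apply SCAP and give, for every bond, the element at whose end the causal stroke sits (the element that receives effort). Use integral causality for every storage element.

#4 stroke→J1  (Se1 (Se) sets effort on bond)
#0 stroke→GY1  (J1: bond 4 brought effort, rest push out)
#1 stroke→GY1  (GY GY1: same side as bond 0)
#2 stroke→J2  (common-f at J2 fixed by 1)
#3 stroke→J2  (J2 flow already set via bond 1)

#0 stroke→GY1
#1 stroke→GY1
#2 stroke→J2
#3 stroke→J2
#4 stroke→J1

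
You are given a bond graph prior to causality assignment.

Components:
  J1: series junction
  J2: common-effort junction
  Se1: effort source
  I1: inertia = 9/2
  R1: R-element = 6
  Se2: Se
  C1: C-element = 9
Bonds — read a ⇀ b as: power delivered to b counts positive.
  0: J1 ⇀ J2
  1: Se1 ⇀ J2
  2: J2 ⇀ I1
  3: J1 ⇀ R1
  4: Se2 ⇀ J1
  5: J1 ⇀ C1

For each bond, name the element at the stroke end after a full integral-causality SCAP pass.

β1 stroke at J2  (Se1 fixes effort; stroke away)
β4 stroke at J1  (Se2 (Se) sets effort on bond)
β0 stroke at J1  (common-e at J2 fixed by 1)
β2 stroke at I1  (common-e at J2 fixed by 1)
β5 stroke at J1  (C1 outputs effort q/C1)
β3 stroke at R1  (only one flow-in slot at J1)

β0 stroke at J1
β1 stroke at J2
β2 stroke at I1
β3 stroke at R1
β4 stroke at J1
β5 stroke at J1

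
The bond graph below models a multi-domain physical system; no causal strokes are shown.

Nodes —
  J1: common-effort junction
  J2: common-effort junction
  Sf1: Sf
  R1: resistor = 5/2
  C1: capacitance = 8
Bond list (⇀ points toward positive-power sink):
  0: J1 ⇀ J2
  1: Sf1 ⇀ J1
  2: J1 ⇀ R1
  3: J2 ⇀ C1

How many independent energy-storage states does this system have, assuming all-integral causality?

1  (C1 all integral)

#1 |Sf1  (Sf1 (Sf) sets flow on bond)
#3 |J2  (prefer integral on C1)
#0 |J1  (J2: bond 3 brought effort, rest push out)
#2 |R1  (0-jn J1 has e-setter on 0)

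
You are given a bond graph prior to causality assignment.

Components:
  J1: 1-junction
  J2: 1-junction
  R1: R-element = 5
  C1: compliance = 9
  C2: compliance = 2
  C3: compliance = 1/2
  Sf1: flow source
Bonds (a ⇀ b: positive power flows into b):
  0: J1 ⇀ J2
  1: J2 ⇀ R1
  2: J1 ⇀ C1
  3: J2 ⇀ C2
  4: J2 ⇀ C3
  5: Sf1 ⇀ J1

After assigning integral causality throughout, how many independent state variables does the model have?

3  (C1, C2, C3 all integral)

β5 |Sf1  (source Sf1 imposes f)
β0 |J1  (common-f at J1 fixed by 5)
β2 |J1  (1-jn J1 has f-setter on 5)
β1 |J2  (J2 flow already set via bond 0)
β3 |J2  (1-jn J2 has f-setter on 0)
β4 |J2  (J2: bond 0 brought flow, rest push out)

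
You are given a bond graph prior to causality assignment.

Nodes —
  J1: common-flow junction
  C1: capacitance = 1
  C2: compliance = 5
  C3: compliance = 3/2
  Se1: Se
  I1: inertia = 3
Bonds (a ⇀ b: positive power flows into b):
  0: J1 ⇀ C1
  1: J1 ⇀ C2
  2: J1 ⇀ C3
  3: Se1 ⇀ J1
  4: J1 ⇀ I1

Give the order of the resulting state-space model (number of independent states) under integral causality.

β3 stroke at J1  (Se1 (Se) sets effort on bond)
β0 stroke at J1  (prefer integral on C1)
β1 stroke at J1  (prefer integral on C2)
β2 stroke at J1  (C3 outputs effort q/C3)
β4 stroke at I1  (J1 needs exactly one f-in)

4  (C1, C2, C3, I1 all integral)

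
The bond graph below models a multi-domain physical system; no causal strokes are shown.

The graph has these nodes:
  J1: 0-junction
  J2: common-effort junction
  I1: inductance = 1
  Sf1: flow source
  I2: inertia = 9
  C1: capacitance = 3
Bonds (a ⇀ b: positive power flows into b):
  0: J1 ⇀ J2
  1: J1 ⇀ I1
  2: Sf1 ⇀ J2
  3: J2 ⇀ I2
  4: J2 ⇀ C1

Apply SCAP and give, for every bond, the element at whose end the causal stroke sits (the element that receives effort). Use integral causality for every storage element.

β0 |J1
β1 |I1
β2 |Sf1
β3 |I2
β4 |J2

bond 2 stroke→Sf1  (Sf1 (Sf) sets flow on bond)
bond 1 stroke→I1  (prefer integral on I1)
bond 0 stroke→J1  (closing 0-jn rule on J1)
bond 3 stroke→I2  (I2: I, integral causality)
bond 4 stroke→J2  (only one effort-in slot at J2)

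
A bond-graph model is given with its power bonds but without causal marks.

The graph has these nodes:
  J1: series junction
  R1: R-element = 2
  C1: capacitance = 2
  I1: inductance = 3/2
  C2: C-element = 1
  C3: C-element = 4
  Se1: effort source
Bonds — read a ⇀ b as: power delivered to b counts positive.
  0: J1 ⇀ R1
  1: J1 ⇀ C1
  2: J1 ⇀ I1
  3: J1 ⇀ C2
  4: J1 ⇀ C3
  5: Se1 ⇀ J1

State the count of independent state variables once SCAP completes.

#5 |J1  (Se1 (Se) sets effort on bond)
#1 |J1  (C1: C, integral causality)
#2 |I1  (I1 outputs flow p/I1)
#0 |J1  (common-f at J1 fixed by 2)
#3 |J1  (common-f at J1 fixed by 2)
#4 |J1  (common-f at J1 fixed by 2)

4  (C1, C2, C3, I1 all integral)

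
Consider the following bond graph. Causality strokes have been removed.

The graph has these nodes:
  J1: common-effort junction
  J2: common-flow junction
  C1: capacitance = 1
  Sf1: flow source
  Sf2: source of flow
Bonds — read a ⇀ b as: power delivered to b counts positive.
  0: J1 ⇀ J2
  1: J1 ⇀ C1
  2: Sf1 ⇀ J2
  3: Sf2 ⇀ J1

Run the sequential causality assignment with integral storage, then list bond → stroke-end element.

β2 →Sf1  (Sf1 fixes flow; stroke at Sf1)
β3 →Sf2  (source Sf2 imposes f)
β0 →J2  (common-f at J2 fixed by 2)
β1 →J1  (closing 0-jn rule on J1)

#0 stroke at J2
#1 stroke at J1
#2 stroke at Sf1
#3 stroke at Sf2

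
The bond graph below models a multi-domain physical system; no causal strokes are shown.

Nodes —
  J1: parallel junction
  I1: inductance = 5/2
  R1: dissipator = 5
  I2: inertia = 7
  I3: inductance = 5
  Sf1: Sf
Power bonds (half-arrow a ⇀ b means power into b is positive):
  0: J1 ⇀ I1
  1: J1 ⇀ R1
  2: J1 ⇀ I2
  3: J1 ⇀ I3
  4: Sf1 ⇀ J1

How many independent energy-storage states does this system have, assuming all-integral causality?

b4 stroke→Sf1  (Sf1 fixes flow; stroke at Sf1)
b0 stroke→I1  (I1 outputs flow p/I1)
b2 stroke→I2  (I2 outputs flow p/I2)
b3 stroke→I3  (I3: I, integral causality)
b1 stroke→J1  (closing 0-jn rule on J1)

3  (I1, I2, I3 all integral)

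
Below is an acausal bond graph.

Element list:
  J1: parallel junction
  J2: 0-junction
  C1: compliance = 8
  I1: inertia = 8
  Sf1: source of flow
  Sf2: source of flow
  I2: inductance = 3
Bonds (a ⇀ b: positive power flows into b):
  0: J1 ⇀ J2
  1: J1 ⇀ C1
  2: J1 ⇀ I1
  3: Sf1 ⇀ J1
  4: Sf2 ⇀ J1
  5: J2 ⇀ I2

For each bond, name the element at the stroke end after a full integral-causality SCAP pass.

β0 |J2
β1 |J1
β2 |I1
β3 |Sf1
β4 |Sf2
β5 |I2

bond 3 stroke→Sf1  (source Sf1 imposes f)
bond 4 stroke→Sf2  (Sf2 fixes flow; stroke at Sf2)
bond 1 stroke→J1  (prefer integral on C1)
bond 0 stroke→J2  (0-jn J1 has e-setter on 1)
bond 2 stroke→I1  (0-jn J1 has e-setter on 1)
bond 5 stroke→I2  (common-e at J2 fixed by 0)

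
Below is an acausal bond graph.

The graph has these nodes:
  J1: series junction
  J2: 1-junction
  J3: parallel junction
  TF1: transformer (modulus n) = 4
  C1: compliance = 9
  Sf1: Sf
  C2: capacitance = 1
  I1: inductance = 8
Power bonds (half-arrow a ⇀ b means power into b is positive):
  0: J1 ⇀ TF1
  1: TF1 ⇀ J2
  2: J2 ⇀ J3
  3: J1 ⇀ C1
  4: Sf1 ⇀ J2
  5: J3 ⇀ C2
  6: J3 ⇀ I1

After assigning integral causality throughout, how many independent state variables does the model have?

b4 |Sf1  (source Sf1 imposes f)
b1 |J2  (J2 flow already set via bond 4)
b2 |J2  (1-jn J2 has f-setter on 4)
b0 |TF1  (TF1: transformer flips bond 1)
b3 |J1  (J1 flow already set via bond 0)
b5 |J3  (prefer integral on C2)
b6 |I1  (J3: bond 5 brought effort, rest push out)

3  (C1, C2, I1 all integral)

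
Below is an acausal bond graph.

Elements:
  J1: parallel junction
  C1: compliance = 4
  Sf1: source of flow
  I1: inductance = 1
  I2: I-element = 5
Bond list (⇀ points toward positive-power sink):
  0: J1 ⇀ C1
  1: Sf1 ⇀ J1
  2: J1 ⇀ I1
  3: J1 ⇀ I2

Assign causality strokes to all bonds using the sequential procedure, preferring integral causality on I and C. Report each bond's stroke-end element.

β0 →J1
β1 →Sf1
β2 →I1
β3 →I2

bond 1 →Sf1  (Sf1 fixes flow; stroke at Sf1)
bond 0 →J1  (prefer integral on C1)
bond 2 →I1  (common-e at J1 fixed by 0)
bond 3 →I2  (J1: bond 0 brought effort, rest push out)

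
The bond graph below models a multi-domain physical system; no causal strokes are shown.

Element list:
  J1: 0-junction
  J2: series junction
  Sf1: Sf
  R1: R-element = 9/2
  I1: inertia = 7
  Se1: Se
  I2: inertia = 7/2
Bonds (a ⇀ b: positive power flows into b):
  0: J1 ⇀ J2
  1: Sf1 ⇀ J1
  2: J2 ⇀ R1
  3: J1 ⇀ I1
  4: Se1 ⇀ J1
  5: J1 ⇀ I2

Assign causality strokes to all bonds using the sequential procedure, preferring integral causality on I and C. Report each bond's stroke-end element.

#0 stroke at J2
#1 stroke at Sf1
#2 stroke at R1
#3 stroke at I1
#4 stroke at J1
#5 stroke at I2

bond 1 |Sf1  (Sf1 fixes flow; stroke at Sf1)
bond 4 |J1  (Se1: effort source, stroke at far end)
bond 0 |J2  (J1 effort already set via bond 4)
bond 3 |I1  (0-jn J1 has e-setter on 4)
bond 5 |I2  (J1 effort already set via bond 4)
bond 2 |R1  (J2 needs exactly one f-in)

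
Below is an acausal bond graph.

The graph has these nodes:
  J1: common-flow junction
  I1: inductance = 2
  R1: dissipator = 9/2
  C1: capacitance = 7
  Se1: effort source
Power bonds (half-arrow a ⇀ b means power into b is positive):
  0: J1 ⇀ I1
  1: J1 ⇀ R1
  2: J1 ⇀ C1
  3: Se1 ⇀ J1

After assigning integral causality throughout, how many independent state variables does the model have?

bond 3 stroke→J1  (Se1 (Se) sets effort on bond)
bond 0 stroke→I1  (I1: I, integral causality)
bond 1 stroke→J1  (J1 flow already set via bond 0)
bond 2 stroke→J1  (common-f at J1 fixed by 0)

2  (C1, I1 all integral)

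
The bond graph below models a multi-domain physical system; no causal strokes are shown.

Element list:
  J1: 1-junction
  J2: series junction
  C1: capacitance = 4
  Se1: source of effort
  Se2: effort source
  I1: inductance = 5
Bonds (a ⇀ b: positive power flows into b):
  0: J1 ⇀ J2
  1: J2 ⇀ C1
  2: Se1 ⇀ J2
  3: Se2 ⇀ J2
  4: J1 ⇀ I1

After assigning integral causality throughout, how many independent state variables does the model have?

2  (C1, I1 all integral)

#2 |J2  (source Se1 imposes e)
#3 |J2  (Se2 (Se) sets effort on bond)
#1 |J2  (C1 outputs effort q/C1)
#0 |J1  (only one flow-in slot at J2)
#4 |I1  (closing 1-jn rule on J1)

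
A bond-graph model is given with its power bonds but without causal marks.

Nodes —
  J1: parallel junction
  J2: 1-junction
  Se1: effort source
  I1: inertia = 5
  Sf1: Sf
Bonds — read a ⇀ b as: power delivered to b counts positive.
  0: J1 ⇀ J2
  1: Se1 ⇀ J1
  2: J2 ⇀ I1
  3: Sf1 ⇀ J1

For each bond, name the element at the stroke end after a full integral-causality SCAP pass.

β1 stroke at J1  (Se1: effort source, stroke at far end)
β3 stroke at Sf1  (source Sf1 imposes f)
β0 stroke at J2  (0-jn J1 has e-setter on 1)
β2 stroke at I1  (J2 needs exactly one f-in)

bond 0 stroke→J2
bond 1 stroke→J1
bond 2 stroke→I1
bond 3 stroke→Sf1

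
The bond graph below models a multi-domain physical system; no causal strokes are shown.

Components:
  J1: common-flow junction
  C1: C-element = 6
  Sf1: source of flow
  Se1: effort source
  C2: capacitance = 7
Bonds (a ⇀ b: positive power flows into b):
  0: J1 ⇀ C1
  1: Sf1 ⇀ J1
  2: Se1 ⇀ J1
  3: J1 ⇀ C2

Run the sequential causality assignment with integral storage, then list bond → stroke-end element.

β0 stroke at J1
β1 stroke at Sf1
β2 stroke at J1
β3 stroke at J1

b1 →Sf1  (Sf1 fixes flow; stroke at Sf1)
b2 →J1  (Se1 (Se) sets effort on bond)
b0 →J1  (common-f at J1 fixed by 1)
b3 →J1  (J1 flow already set via bond 1)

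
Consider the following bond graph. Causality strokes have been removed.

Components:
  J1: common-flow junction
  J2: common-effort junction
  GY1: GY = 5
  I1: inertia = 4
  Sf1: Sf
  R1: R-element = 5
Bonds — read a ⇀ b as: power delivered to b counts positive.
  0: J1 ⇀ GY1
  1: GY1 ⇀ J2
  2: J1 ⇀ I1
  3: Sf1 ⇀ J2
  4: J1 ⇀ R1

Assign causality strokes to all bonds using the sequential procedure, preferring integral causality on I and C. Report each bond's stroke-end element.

#3 stroke→Sf1  (source Sf1 imposes f)
#1 stroke→J2  (only one effort-in slot at J2)
#0 stroke→J1  (GY GY1: same side as bond 1)
#2 stroke→I1  (I1 outputs flow p/I1)
#4 stroke→J1  (J1 flow already set via bond 2)

bond 0 |J1
bond 1 |J2
bond 2 |I1
bond 3 |Sf1
bond 4 |J1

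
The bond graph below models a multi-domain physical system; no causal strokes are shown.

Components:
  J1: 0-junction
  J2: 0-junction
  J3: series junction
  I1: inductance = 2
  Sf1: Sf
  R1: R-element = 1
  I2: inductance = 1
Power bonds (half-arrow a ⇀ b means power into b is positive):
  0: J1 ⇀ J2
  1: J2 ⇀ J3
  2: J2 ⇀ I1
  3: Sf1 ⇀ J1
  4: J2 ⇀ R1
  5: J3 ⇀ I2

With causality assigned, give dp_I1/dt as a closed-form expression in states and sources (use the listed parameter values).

b3 |Sf1  (Sf1: flow source, stroke at near end)
b0 |J1  (J1 needs exactly one e-in)
b2 |I1  (I1 outputs flow p/I1)
b5 |I2  (I2 outputs flow p/I2)
b1 |J3  (common-f at J3 fixed by 5)
b4 |J2  (closing 0-jn rule on J2)

dp_I1/dt = F_Sf1 - p_I1/2 - p_I2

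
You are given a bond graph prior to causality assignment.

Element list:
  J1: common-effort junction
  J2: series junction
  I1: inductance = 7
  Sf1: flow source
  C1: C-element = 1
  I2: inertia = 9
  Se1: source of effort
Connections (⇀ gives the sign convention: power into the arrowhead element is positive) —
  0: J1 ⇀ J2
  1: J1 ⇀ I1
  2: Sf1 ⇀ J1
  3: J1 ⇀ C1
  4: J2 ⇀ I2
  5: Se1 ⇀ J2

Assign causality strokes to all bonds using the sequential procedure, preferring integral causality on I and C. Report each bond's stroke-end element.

#2 stroke at Sf1  (Sf1 (Sf) sets flow on bond)
#5 stroke at J2  (Se1: effort source, stroke at far end)
#1 stroke at I1  (prefer integral on I1)
#3 stroke at J1  (prefer integral on C1)
#0 stroke at J2  (J1: bond 3 brought effort, rest push out)
#4 stroke at I2  (J2 needs exactly one f-in)

β0 |J2
β1 |I1
β2 |Sf1
β3 |J1
β4 |I2
β5 |J2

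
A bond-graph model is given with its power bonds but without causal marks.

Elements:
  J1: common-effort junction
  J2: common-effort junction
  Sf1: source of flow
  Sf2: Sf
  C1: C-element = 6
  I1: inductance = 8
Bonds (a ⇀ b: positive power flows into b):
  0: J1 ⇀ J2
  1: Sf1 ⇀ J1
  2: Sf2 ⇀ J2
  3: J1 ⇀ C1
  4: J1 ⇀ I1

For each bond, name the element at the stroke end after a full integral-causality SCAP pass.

bond 0 stroke at J2
bond 1 stroke at Sf1
bond 2 stroke at Sf2
bond 3 stroke at J1
bond 4 stroke at I1

b1 |Sf1  (Sf1 (Sf) sets flow on bond)
b2 |Sf2  (Sf2: flow source, stroke at near end)
b0 |J2  (only one effort-in slot at J2)
b3 |J1  (prefer integral on C1)
b4 |I1  (J1: bond 3 brought effort, rest push out)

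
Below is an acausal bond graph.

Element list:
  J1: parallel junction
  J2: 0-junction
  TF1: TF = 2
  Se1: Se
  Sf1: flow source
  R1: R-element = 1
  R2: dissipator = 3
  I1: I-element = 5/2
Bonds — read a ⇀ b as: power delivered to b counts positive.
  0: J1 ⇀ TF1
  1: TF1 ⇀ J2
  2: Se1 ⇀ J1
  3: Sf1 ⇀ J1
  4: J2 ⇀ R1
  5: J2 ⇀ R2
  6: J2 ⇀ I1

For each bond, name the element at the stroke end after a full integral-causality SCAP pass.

#2 stroke→J1  (Se1 (Se) sets effort on bond)
#3 stroke→Sf1  (Sf1: flow source, stroke at near end)
#0 stroke→TF1  (J1 effort already set via bond 2)
#1 stroke→J2  (TF1 one-in-one-out from 0)
#4 stroke→R1  (J2 effort already set via bond 1)
#5 stroke→R2  (J2 effort already set via bond 1)
#6 stroke→I1  (J2 effort already set via bond 1)

bond 0 →TF1
bond 1 →J2
bond 2 →J1
bond 3 →Sf1
bond 4 →R1
bond 5 →R2
bond 6 →I1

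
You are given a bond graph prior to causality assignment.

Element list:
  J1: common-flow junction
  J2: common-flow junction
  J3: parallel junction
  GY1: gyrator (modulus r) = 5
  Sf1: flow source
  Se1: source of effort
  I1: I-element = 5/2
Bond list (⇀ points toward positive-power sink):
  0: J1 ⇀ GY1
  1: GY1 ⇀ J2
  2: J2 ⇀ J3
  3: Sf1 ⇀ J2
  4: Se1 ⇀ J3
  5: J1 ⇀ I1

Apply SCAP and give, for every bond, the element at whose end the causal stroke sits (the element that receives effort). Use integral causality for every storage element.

β3 |Sf1  (Sf1: flow source, stroke at near end)
β4 |J3  (Se1 fixes effort; stroke away)
β1 |J2  (J2: bond 3 brought flow, rest push out)
β2 |J2  (common-f at J2 fixed by 3)
β0 |J1  (through GY1, causality inverts; strokes same side of GY1)
β5 |I1  (closing 1-jn rule on J1)

#0 |J1
#1 |J2
#2 |J2
#3 |Sf1
#4 |J3
#5 |I1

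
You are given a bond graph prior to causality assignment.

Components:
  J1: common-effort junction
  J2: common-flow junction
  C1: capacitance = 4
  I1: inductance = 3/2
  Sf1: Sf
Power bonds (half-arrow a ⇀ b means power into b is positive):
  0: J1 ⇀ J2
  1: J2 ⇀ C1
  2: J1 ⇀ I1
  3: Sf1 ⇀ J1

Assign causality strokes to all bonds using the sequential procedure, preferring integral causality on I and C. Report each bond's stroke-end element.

β3 stroke→Sf1  (source Sf1 imposes f)
β1 stroke→J2  (C1: C, integral causality)
β0 stroke→J1  (J2: last free bond brings flow in)
β2 stroke→I1  (J1: bond 0 brought effort, rest push out)

b0 →J1
b1 →J2
b2 →I1
b3 →Sf1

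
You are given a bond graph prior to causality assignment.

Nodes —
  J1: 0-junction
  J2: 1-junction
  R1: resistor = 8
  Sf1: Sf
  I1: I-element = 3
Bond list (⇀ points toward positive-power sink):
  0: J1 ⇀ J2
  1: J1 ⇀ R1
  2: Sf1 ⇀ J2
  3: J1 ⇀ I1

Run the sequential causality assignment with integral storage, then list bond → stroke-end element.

#2 stroke→Sf1  (Sf1 fixes flow; stroke at Sf1)
#0 stroke→J2  (1-jn J2 has f-setter on 2)
#3 stroke→I1  (prefer integral on I1)
#1 stroke→J1  (J1: last free bond brings effort in)

b0 |J2
b1 |J1
b2 |Sf1
b3 |I1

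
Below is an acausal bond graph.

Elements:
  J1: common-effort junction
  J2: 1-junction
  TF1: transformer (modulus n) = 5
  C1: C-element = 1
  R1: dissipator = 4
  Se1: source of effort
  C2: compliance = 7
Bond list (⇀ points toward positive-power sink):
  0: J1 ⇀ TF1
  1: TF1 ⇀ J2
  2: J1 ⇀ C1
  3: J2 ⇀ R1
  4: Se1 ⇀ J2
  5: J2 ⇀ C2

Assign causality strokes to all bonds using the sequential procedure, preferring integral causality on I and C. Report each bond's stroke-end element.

β4 stroke→J2  (Se1 fixes effort; stroke away)
β2 stroke→J1  (prefer integral on C1)
β0 stroke→TF1  (common-e at J1 fixed by 2)
β1 stroke→J2  (TF TF1: opposite of bond 0)
β5 stroke→J2  (C2 outputs effort q/C2)
β3 stroke→R1  (J2 needs exactly one f-in)

b0 |TF1
b1 |J2
b2 |J1
b3 |R1
b4 |J2
b5 |J2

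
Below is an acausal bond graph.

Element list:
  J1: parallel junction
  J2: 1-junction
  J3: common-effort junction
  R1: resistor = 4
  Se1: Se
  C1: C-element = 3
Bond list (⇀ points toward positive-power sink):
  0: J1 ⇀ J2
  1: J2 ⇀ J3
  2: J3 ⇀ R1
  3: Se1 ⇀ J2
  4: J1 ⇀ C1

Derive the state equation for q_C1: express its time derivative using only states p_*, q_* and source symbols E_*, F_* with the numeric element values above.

dq_C1/dt = -E_Se1/4 - q_C1/12

bond 3 →J2  (Se1 fixes effort; stroke away)
bond 4 →J1  (C1 integral (e out))
bond 0 →J2  (J1 effort already set via bond 4)
bond 1 →J3  (only one flow-in slot at J2)
bond 2 →R1  (0-jn J3 has e-setter on 1)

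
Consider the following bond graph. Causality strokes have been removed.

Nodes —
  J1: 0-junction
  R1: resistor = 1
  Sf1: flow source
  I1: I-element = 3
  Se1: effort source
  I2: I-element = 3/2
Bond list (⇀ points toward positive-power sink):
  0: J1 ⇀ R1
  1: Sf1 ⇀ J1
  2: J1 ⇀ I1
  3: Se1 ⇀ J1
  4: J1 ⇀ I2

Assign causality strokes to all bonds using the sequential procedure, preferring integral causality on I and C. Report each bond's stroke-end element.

bond 0 stroke at R1
bond 1 stroke at Sf1
bond 2 stroke at I1
bond 3 stroke at J1
bond 4 stroke at I2

#1 stroke at Sf1  (source Sf1 imposes f)
#3 stroke at J1  (Se1 (Se) sets effort on bond)
#0 stroke at R1  (common-e at J1 fixed by 3)
#2 stroke at I1  (J1: bond 3 brought effort, rest push out)
#4 stroke at I2  (J1 effort already set via bond 3)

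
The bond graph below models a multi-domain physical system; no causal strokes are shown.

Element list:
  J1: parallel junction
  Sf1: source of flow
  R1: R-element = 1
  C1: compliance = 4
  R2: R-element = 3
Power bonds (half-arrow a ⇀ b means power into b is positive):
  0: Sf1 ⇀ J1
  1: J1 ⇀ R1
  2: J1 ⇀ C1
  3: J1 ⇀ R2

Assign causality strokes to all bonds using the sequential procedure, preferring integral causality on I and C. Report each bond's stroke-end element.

b0 stroke→Sf1
b1 stroke→R1
b2 stroke→J1
b3 stroke→R2

β0 stroke→Sf1  (Sf1 fixes flow; stroke at Sf1)
β2 stroke→J1  (C1 outputs effort q/C1)
β1 stroke→R1  (J1 effort already set via bond 2)
β3 stroke→R2  (J1 effort already set via bond 2)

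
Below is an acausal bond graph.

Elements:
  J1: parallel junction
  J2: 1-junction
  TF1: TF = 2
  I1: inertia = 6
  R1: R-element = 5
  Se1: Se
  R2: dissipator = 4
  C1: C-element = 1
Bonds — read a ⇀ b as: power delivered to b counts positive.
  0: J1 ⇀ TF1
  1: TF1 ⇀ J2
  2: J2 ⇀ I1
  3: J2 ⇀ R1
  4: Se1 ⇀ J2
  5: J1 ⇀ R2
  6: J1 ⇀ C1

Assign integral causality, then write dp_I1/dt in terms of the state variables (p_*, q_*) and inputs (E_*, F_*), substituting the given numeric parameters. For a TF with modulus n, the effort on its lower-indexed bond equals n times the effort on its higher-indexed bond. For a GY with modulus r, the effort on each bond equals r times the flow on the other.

dp_I1/dt = E_Se1 - 5*p_I1/6 + q_C1/2

b4 |J2  (Se1: effort source, stroke at far end)
b2 |I1  (prefer integral on I1)
b1 |J2  (J2: bond 2 brought flow, rest push out)
b3 |J2  (common-f at J2 fixed by 2)
b0 |TF1  (TF TF1: opposite of bond 1)
b6 |J1  (C1 integral (e out))
b5 |R2  (common-e at J1 fixed by 6)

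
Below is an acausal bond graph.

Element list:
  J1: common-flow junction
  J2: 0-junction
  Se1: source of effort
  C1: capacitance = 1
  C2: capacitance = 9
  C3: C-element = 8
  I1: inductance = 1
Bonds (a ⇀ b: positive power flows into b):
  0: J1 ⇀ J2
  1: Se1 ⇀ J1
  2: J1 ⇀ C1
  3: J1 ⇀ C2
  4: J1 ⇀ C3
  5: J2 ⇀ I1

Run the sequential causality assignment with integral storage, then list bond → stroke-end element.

b1 stroke→J1  (source Se1 imposes e)
b2 stroke→J1  (C1: C, integral causality)
b3 stroke→J1  (C2 integral (e out))
b4 stroke→J1  (C3 integral (e out))
b0 stroke→J2  (J1: last free bond brings flow in)
b5 stroke→I1  (J2 effort already set via bond 0)

bond 0 |J2
bond 1 |J1
bond 2 |J1
bond 3 |J1
bond 4 |J1
bond 5 |I1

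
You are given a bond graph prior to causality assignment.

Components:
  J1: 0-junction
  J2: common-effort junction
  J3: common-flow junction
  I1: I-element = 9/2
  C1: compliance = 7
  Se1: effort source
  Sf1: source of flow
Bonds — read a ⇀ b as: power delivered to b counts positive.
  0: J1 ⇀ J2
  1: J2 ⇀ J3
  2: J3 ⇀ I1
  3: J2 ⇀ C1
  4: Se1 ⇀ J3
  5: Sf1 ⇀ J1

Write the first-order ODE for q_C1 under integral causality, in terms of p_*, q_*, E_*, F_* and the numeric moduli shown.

b4 |J3  (Se1 fixes effort; stroke away)
b5 |Sf1  (Sf1: flow source, stroke at near end)
b0 |J1  (J1: last free bond brings effort in)
b2 |I1  (I1: I, integral causality)
b1 |J3  (J3 flow already set via bond 2)
b3 |J2  (closing 0-jn rule on J2)

dq_C1/dt = F_Sf1 - 2*p_I1/9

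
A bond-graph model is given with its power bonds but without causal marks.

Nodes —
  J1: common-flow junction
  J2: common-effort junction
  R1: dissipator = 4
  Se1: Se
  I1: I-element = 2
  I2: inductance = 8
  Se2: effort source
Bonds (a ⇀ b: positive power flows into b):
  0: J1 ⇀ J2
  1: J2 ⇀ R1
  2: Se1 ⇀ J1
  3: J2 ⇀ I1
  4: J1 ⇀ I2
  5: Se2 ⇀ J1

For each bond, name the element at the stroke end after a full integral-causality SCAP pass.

bond 0 stroke→J1
bond 1 stroke→J2
bond 2 stroke→J1
bond 3 stroke→I1
bond 4 stroke→I2
bond 5 stroke→J1

β2 →J1  (Se1: effort source, stroke at far end)
β5 →J1  (Se2 (Se) sets effort on bond)
β3 →I1  (I1 integral (f out))
β4 →I2  (I2: I, integral causality)
β0 →J1  (J1 flow already set via bond 4)
β1 →J2  (J2: last free bond brings effort in)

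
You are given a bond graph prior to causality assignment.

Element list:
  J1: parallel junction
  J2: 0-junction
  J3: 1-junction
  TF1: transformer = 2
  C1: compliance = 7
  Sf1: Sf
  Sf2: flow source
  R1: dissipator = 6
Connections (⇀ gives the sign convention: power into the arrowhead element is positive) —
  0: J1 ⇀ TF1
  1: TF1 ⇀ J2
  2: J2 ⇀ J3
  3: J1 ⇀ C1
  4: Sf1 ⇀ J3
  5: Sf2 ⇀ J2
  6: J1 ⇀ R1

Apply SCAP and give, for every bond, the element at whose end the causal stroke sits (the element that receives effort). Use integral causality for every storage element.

β4 stroke→Sf1  (Sf1: flow source, stroke at near end)
β5 stroke→Sf2  (Sf2 (Sf) sets flow on bond)
β2 stroke→J3  (J3: bond 4 brought flow, rest push out)
β1 stroke→J2  (only one effort-in slot at J2)
β0 stroke→TF1  (through TF1, causality passes straight; one stroke at TF1)
β3 stroke→J1  (prefer integral on C1)
β6 stroke→R1  (common-e at J1 fixed by 3)

β0 stroke at TF1
β1 stroke at J2
β2 stroke at J3
β3 stroke at J1
β4 stroke at Sf1
β5 stroke at Sf2
β6 stroke at R1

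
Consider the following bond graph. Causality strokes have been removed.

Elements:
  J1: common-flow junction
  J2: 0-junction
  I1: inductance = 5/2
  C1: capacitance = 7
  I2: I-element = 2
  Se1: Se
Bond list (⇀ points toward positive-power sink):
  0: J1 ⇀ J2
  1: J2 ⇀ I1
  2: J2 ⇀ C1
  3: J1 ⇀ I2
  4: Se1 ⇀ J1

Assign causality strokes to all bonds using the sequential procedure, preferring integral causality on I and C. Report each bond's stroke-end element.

b0 |J1
b1 |I1
b2 |J2
b3 |I2
b4 |J1

β4 stroke at J1  (Se1: effort source, stroke at far end)
β1 stroke at I1  (prefer integral on I1)
β2 stroke at J2  (prefer integral on C1)
β0 stroke at J1  (0-jn J2 has e-setter on 2)
β3 stroke at I2  (J1 needs exactly one f-in)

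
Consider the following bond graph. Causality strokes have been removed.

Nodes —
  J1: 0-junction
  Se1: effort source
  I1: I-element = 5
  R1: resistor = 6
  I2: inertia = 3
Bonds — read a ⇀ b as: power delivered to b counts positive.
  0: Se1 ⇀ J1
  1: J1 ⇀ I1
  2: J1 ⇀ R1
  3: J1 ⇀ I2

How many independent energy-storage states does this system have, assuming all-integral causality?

2  (I1, I2 all integral)

β0 |J1  (Se1: effort source, stroke at far end)
β1 |I1  (0-jn J1 has e-setter on 0)
β2 |R1  (J1 effort already set via bond 0)
β3 |I2  (common-e at J1 fixed by 0)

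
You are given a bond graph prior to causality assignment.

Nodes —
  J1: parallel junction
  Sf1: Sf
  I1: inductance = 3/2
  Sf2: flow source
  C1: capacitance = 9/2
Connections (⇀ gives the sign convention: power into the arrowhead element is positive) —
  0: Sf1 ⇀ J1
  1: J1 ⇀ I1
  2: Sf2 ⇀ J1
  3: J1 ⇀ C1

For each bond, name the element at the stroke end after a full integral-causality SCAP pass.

b0 stroke at Sf1  (source Sf1 imposes f)
b2 stroke at Sf2  (Sf2: flow source, stroke at near end)
b1 stroke at I1  (I1 integral (f out))
b3 stroke at J1  (closing 0-jn rule on J1)

b0 stroke→Sf1
b1 stroke→I1
b2 stroke→Sf2
b3 stroke→J1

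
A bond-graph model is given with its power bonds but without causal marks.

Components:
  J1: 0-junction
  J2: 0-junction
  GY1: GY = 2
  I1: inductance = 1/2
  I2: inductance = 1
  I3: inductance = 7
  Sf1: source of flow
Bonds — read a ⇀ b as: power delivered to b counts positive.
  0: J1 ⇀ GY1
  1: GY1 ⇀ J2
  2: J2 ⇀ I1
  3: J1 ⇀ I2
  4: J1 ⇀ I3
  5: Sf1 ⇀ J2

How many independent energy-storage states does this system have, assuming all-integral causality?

bond 5 stroke→Sf1  (Sf1 fixes flow; stroke at Sf1)
bond 2 stroke→I1  (I1: I, integral causality)
bond 1 stroke→J2  (closing 0-jn rule on J2)
bond 0 stroke→J1  (through GY1, causality inverts; strokes same side of GY1)
bond 3 stroke→I2  (0-jn J1 has e-setter on 0)
bond 4 stroke→I3  (0-jn J1 has e-setter on 0)

3  (I1, I2, I3 all integral)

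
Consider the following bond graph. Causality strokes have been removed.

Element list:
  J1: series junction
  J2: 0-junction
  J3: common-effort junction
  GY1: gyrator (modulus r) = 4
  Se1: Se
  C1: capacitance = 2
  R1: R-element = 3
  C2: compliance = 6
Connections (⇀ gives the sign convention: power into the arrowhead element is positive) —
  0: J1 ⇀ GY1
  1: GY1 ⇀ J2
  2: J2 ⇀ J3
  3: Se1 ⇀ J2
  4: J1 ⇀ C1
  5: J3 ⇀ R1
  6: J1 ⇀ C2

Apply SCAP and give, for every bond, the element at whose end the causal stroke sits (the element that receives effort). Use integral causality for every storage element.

#0 |GY1
#1 |GY1
#2 |J3
#3 |J2
#4 |J1
#5 |R1
#6 |J1

β3 |J2  (Se1 fixes effort; stroke away)
β1 |GY1  (J2 effort already set via bond 3)
β2 |J3  (J2 effort already set via bond 3)
β5 |R1  (0-jn J3 has e-setter on 2)
β0 |GY1  (through GY1, causality inverts; strokes same side of GY1)
β4 |J1  (J1 flow already set via bond 0)
β6 |J1  (common-f at J1 fixed by 0)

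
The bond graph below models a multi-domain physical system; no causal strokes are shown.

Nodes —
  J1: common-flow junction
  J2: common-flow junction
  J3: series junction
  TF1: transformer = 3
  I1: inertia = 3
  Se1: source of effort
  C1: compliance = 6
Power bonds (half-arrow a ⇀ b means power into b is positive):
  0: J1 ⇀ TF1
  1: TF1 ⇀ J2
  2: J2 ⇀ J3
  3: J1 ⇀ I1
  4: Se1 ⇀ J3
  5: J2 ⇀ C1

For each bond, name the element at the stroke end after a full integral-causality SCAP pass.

β0 stroke at J1
β1 stroke at TF1
β2 stroke at J2
β3 stroke at I1
β4 stroke at J3
β5 stroke at J2

#4 →J3  (Se1: effort source, stroke at far end)
#2 →J2  (closing 1-jn rule on J3)
#3 →I1  (I1 outputs flow p/I1)
#0 →J1  (J1: bond 3 brought flow, rest push out)
#1 →TF1  (TF1: transformer flips bond 0)
#5 →J2  (common-f at J2 fixed by 1)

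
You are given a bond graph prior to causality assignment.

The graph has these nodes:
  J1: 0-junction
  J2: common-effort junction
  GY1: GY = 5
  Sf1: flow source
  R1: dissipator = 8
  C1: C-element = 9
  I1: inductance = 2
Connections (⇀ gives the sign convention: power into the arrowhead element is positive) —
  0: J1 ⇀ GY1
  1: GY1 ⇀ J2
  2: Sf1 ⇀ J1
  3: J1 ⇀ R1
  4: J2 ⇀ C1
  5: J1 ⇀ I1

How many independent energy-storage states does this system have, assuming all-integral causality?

2  (C1, I1 all integral)

bond 2 stroke at Sf1  (Sf1 fixes flow; stroke at Sf1)
bond 4 stroke at J2  (C1 integral (e out))
bond 1 stroke at GY1  (0-jn J2 has e-setter on 4)
bond 0 stroke at GY1  (GY GY1: same side as bond 1)
bond 5 stroke at I1  (I1 outputs flow p/I1)
bond 3 stroke at J1  (J1 needs exactly one e-in)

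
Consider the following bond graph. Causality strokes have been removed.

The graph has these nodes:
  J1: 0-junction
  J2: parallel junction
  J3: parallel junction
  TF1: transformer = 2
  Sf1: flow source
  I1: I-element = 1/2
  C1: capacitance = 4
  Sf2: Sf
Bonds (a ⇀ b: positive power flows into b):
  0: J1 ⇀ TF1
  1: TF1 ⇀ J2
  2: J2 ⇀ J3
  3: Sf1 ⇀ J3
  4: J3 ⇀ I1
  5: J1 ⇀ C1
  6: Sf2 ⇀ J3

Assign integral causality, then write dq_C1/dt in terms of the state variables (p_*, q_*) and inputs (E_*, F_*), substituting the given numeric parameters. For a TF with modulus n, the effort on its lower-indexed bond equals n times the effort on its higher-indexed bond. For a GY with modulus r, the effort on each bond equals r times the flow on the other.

dq_C1/dt = F_Sf1/2 + F_Sf2/2 - p_I1

bond 3 stroke at Sf1  (Sf1 (Sf) sets flow on bond)
bond 6 stroke at Sf2  (Sf2: flow source, stroke at near end)
bond 4 stroke at I1  (I1 integral (f out))
bond 2 stroke at J3  (closing 0-jn rule on J3)
bond 1 stroke at J2  (J2 needs exactly one e-in)
bond 0 stroke at TF1  (TF TF1: opposite of bond 1)
bond 5 stroke at J1  (only one effort-in slot at J1)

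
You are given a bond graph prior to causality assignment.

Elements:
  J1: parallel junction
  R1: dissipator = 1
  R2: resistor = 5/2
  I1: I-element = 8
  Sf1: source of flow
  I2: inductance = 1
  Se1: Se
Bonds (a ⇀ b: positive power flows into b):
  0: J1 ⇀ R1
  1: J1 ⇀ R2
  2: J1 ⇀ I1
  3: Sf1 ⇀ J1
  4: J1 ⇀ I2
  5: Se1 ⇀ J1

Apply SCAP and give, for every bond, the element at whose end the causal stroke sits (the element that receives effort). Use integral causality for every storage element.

β0 →R1
β1 →R2
β2 →I1
β3 →Sf1
β4 →I2
β5 →J1

β3 stroke→Sf1  (source Sf1 imposes f)
β5 stroke→J1  (Se1: effort source, stroke at far end)
β0 stroke→R1  (J1: bond 5 brought effort, rest push out)
β1 stroke→R2  (J1 effort already set via bond 5)
β2 stroke→I1  (0-jn J1 has e-setter on 5)
β4 stroke→I2  (J1 effort already set via bond 5)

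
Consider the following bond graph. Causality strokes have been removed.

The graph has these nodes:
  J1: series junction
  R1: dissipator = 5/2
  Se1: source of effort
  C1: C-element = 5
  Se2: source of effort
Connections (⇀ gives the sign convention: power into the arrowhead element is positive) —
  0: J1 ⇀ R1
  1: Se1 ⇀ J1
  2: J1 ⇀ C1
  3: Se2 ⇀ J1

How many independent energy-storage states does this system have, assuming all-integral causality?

#1 stroke at J1  (Se1: effort source, stroke at far end)
#3 stroke at J1  (source Se2 imposes e)
#2 stroke at J1  (C1 outputs effort q/C1)
#0 stroke at R1  (only one flow-in slot at J1)

1  (C1 all integral)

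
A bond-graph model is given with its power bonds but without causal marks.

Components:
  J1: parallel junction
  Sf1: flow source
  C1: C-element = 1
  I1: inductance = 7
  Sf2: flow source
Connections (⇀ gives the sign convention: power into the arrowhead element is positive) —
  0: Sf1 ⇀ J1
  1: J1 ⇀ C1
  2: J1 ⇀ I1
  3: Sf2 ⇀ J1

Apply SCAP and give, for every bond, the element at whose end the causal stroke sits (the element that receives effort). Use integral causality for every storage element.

b0 stroke→Sf1
b1 stroke→J1
b2 stroke→I1
b3 stroke→Sf2

b0 stroke→Sf1  (Sf1 (Sf) sets flow on bond)
b3 stroke→Sf2  (Sf2: flow source, stroke at near end)
b1 stroke→J1  (C1: C, integral causality)
b2 stroke→I1  (J1: bond 1 brought effort, rest push out)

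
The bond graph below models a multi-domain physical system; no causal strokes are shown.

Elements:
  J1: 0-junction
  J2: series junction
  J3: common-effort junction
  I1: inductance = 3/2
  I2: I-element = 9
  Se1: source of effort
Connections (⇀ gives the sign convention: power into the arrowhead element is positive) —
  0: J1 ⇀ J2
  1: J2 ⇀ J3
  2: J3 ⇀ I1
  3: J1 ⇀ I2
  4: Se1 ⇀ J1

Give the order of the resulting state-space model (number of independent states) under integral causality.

b4 →J1  (Se1: effort source, stroke at far end)
b0 →J2  (common-e at J1 fixed by 4)
b3 →I2  (J1 effort already set via bond 4)
b1 →J3  (closing 1-jn rule on J2)
b2 →I1  (0-jn J3 has e-setter on 1)

2  (I1, I2 all integral)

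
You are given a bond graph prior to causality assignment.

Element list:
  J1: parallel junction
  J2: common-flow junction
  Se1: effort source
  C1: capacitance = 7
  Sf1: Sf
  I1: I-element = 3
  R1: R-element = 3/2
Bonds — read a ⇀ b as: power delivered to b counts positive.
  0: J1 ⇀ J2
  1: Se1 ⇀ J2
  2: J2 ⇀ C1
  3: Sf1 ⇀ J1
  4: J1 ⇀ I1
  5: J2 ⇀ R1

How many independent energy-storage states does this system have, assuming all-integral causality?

#1 stroke at J2  (Se1 fixes effort; stroke away)
#3 stroke at Sf1  (Sf1 (Sf) sets flow on bond)
#2 stroke at J2  (C1 outputs effort q/C1)
#4 stroke at I1  (prefer integral on I1)
#0 stroke at J1  (J1: last free bond brings effort in)
#5 stroke at J2  (common-f at J2 fixed by 0)

2  (C1, I1 all integral)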